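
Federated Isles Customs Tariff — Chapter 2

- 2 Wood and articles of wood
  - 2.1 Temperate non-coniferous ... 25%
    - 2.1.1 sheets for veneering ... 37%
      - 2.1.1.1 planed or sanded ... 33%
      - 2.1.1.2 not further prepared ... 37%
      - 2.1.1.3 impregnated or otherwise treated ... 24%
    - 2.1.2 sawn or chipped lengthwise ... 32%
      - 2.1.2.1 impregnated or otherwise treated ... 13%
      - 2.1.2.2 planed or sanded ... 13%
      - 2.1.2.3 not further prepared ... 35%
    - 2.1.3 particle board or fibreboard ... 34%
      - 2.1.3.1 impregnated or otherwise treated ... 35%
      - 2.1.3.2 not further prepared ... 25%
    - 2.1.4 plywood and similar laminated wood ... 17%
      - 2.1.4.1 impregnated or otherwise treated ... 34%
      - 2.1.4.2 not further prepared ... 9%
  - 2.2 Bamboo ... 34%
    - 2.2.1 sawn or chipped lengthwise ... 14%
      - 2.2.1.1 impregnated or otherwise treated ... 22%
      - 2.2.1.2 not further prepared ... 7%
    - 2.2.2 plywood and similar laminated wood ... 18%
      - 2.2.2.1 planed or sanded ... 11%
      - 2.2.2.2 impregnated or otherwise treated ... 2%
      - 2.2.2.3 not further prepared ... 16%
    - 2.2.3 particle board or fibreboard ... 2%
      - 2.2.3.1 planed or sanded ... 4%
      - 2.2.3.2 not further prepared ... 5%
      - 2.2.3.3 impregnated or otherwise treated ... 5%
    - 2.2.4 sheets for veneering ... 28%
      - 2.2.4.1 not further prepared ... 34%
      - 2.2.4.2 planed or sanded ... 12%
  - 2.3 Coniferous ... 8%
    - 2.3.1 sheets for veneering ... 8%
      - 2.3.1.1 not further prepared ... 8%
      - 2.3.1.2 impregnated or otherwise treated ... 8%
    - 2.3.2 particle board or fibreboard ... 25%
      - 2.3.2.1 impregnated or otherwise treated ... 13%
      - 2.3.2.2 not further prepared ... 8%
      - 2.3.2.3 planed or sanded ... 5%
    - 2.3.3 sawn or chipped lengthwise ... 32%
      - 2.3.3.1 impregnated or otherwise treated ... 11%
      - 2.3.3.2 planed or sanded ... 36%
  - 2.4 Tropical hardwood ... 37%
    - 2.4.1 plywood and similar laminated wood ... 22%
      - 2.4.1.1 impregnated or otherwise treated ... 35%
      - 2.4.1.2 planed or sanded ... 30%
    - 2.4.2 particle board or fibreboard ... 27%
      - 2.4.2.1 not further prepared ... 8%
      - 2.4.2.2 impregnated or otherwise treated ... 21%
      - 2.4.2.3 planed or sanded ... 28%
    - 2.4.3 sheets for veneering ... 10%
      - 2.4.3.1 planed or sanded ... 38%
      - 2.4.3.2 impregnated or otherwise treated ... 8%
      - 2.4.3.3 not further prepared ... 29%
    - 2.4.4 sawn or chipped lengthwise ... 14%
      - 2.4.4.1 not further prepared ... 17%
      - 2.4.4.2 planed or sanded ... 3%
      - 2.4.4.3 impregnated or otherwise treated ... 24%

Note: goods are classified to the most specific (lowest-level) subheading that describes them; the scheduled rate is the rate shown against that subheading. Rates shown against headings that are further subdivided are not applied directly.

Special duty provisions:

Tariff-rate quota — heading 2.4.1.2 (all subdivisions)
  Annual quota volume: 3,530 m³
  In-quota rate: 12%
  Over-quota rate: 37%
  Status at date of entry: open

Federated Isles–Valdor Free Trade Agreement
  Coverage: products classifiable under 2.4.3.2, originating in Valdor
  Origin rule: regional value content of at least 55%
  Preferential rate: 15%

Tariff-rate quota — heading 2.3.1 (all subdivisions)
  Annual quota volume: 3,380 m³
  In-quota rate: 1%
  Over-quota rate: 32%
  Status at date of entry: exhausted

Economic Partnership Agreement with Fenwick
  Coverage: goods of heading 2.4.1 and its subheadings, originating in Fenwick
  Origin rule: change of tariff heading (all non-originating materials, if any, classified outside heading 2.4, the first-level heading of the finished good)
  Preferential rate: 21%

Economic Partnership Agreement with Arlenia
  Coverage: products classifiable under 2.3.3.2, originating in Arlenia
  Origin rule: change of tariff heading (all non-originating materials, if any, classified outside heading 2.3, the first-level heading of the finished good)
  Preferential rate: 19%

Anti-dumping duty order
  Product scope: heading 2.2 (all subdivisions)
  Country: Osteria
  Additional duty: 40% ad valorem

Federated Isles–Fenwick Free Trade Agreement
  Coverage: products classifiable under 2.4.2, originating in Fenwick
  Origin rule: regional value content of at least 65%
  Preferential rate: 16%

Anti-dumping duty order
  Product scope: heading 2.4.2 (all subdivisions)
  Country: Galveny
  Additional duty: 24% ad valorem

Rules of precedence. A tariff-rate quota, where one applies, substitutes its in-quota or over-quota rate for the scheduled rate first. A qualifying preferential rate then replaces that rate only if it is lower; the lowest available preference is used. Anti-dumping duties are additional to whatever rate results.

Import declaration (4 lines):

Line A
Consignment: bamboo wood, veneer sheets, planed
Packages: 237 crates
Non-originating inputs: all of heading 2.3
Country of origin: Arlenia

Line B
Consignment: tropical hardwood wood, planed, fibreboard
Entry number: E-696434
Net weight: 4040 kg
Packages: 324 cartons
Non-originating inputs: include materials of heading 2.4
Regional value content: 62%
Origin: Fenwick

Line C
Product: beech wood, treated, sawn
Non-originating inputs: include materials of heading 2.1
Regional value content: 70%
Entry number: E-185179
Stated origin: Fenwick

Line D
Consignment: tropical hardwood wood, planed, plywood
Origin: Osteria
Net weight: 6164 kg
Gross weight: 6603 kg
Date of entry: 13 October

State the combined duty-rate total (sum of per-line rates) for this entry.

65%

Line A: bamboo → 2.2; veneer sheets → 2.2.4; planed → 2.2.4.2. Scheduled 12%. Arlenia agreement on 2.3.3.2: 2.2.4.2 not covered. → 12%.
Line B: tropical hardwood → 2.4; fibreboard → 2.4.2; planed → 2.4.2.3. Scheduled 28%. Fenwick agreement on 2.4.1: 2.4.2.3 not covered; Fenwick agreement on 2.4.2: RVC < 65%. → 28%.
Line C: beech → 2.1; sawn → 2.1.2; treated → 2.1.2.1. Scheduled 13%. Fenwick agreement on 2.4.1: 2.1.2.1 not covered; Fenwick agreement on 2.4.2: 2.1.2.1 not covered. → 13%.
Line D: tropical hardwood → 2.4; plywood → 2.4.1; planed → 2.4.1.2. Scheduled 30%. quota on 2.4.1.2 open → in-quota 12%. → 12%.
Sum: 12% + 28% + 13% + 12% = 65%.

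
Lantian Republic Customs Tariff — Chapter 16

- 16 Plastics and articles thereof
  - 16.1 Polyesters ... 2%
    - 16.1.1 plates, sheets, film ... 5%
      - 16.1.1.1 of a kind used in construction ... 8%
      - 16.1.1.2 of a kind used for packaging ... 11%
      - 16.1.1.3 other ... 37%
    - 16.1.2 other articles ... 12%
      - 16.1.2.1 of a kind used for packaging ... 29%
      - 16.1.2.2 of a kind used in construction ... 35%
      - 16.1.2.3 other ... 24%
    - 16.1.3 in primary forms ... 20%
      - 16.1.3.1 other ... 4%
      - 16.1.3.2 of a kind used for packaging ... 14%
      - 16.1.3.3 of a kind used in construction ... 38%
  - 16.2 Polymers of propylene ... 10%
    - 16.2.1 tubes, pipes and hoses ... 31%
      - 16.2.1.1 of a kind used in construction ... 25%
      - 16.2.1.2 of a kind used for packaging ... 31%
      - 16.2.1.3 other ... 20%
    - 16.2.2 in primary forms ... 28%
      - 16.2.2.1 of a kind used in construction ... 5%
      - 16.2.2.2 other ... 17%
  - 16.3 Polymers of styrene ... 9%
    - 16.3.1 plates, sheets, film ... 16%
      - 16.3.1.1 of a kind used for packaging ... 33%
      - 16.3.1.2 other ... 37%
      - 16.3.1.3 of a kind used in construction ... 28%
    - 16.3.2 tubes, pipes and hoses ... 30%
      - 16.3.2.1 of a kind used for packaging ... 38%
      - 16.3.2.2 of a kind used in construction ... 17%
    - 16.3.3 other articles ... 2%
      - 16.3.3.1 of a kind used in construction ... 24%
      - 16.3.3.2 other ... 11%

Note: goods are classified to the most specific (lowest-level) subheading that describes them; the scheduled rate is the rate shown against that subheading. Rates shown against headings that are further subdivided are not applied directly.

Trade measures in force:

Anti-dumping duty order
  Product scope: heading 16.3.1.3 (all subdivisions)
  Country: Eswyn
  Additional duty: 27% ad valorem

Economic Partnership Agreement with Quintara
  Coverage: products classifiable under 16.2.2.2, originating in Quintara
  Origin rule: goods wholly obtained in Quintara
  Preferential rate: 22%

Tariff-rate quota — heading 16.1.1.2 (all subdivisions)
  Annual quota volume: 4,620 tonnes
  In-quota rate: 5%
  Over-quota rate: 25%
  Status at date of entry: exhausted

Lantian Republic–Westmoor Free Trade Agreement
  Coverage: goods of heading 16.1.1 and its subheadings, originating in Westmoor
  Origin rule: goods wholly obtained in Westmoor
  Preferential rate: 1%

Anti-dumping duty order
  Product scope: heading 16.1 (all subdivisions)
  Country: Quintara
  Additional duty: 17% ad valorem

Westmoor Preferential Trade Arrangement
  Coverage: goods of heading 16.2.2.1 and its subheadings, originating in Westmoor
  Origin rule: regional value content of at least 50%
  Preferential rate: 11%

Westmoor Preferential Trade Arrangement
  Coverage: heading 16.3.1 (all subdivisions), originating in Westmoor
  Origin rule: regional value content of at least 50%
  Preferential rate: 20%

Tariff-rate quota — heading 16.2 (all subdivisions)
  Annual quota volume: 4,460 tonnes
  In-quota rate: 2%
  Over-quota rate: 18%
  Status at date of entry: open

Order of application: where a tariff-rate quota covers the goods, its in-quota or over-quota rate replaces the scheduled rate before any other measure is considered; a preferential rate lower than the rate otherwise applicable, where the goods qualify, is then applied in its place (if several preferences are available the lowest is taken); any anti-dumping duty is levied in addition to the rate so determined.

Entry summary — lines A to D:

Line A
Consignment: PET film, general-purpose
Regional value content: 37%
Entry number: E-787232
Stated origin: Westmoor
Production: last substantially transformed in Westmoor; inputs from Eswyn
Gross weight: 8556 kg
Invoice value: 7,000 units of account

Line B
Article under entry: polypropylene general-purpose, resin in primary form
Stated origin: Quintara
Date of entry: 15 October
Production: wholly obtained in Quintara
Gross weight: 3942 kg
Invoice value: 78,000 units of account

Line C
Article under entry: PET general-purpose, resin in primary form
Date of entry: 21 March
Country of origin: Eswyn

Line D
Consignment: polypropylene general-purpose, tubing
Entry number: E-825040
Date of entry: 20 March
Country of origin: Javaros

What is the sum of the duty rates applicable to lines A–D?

45%

Line A: PET → 16.1; film → 16.1.1; general-purpose → 16.1.1.3. Scheduled 37%. Westmoor agreement on 16.1.1: not wholly obtained; Westmoor agreement on 16.2.2.1: 16.1.1.3 not covered; Westmoor agreement on 16.3.1: 16.1.1.3 not covered. → 37%.
Line B: polypropylene → 16.2; resin in primary form → 16.2.2; general-purpose → 16.2.2.2. Scheduled 17%. quota on 16.2 open → in-quota 2%; Quintara agreement on 16.2.2.2: wholly obtained → 22% available; preference 22% not lower than 2% → no reduction. → 2%.
Line C: PET → 16.1; resin in primary form → 16.1.3; general-purpose → 16.1.3.1. Scheduled 4%. No special measure applies. → 4%.
Line D: polypropylene → 16.2; tubing → 16.2.1; general-purpose → 16.2.1.3. Scheduled 20%. quota on 16.2 open → in-quota 2%. → 2%.
Sum: 37% + 2% + 4% + 2% = 45%.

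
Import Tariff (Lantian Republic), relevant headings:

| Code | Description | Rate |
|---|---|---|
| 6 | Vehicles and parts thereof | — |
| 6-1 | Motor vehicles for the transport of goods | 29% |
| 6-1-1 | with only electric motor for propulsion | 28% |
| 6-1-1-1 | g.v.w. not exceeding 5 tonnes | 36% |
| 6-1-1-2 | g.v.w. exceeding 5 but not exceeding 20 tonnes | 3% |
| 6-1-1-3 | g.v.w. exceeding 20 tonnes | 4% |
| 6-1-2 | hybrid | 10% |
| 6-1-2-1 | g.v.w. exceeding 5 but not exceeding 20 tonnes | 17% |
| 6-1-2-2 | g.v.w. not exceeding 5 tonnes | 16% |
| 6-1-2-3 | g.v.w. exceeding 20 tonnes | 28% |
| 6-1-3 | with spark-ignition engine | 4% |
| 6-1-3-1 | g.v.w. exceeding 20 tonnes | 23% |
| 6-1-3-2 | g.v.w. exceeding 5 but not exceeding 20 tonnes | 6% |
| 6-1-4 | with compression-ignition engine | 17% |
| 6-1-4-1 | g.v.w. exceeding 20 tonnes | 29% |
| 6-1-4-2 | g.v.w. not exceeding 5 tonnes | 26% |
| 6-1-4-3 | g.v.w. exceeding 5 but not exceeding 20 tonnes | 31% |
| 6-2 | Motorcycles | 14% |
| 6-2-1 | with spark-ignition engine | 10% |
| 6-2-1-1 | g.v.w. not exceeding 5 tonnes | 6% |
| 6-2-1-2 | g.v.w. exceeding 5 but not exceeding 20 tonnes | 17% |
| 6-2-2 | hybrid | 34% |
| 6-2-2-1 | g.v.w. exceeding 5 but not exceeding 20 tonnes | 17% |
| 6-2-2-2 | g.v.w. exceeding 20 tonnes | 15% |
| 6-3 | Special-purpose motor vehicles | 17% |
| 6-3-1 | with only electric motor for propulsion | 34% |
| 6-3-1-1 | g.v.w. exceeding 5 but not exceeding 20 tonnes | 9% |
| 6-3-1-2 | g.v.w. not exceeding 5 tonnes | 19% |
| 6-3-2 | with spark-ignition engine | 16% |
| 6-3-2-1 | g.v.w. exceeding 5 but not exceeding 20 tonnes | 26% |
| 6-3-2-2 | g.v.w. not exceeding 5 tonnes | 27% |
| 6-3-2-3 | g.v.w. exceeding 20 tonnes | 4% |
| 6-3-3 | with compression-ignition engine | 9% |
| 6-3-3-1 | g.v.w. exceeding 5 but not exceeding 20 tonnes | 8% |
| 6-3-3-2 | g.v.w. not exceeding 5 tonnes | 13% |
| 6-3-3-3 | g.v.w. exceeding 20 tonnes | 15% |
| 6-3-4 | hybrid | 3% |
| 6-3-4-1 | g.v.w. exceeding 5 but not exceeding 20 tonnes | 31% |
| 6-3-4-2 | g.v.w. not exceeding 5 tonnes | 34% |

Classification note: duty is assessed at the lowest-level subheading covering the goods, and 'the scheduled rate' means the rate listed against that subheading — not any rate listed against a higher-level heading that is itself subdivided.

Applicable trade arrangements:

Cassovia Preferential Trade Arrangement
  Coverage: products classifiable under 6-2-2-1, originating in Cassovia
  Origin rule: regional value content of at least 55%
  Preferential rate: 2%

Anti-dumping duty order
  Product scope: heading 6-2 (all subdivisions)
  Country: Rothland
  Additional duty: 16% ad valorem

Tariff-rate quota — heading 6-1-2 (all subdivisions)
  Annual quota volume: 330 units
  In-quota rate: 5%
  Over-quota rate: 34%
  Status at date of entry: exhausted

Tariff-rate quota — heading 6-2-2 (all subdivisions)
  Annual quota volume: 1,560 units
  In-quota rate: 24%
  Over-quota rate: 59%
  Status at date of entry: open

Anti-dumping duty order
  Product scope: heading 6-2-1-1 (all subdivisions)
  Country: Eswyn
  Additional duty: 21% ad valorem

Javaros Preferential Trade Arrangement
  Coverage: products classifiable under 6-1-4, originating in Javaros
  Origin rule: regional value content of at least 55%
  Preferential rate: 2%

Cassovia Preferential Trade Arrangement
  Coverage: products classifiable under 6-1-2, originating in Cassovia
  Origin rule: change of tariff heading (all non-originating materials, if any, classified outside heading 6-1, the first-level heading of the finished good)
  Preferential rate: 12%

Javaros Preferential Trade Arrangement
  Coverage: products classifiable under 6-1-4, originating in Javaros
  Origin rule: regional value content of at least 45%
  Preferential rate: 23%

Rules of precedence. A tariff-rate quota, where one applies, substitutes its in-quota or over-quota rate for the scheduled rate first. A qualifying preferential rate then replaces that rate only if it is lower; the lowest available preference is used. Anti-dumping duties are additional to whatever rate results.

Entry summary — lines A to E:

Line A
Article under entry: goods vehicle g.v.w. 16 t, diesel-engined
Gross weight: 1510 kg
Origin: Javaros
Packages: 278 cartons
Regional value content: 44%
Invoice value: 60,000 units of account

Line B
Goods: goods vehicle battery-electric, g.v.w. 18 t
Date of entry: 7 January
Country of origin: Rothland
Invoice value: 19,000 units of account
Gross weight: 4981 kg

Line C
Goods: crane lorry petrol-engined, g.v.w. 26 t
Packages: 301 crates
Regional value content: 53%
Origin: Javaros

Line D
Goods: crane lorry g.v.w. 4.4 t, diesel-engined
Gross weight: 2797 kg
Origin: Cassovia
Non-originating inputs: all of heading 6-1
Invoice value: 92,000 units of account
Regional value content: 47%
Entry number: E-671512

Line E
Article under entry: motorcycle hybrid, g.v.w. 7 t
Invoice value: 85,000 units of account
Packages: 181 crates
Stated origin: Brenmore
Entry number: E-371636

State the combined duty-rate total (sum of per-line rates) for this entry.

75%

Line A: goods vehicle → 6-1; diesel-engined → 6-1-4; g.v.w. 16 t → 6-1-4-3. Scheduled 31%. Javaros agreement on 6-1-4: RVC < 55%; Javaros agreement on 6-1-4: RVC < 45%. → 31%.
Line B: goods vehicle → 6-1; battery-electric → 6-1-1; g.v.w. 18 t → 6-1-1-2. Scheduled 3%. No special measure applies. → 3%.
Line C: crane lorry → 6-3; petrol-engined → 6-3-2; g.v.w. 26 t → 6-3-2-3. Scheduled 4%. Javaros agreement on 6-1-4: 6-3-2-3 not covered; Javaros agreement on 6-1-4: 6-3-2-3 not covered. → 4%.
Line D: crane lorry → 6-3; diesel-engined → 6-3-3; g.v.w. 4.4 t → 6-3-3-2. Scheduled 13%. Cassovia agreement on 6-2-2-1: 6-3-3-2 not covered; Cassovia agreement on 6-1-2: 6-3-3-2 not covered. → 13%.
Line E: motorcycle → 6-2; hybrid → 6-2-2; g.v.w. 7 t → 6-2-2-1. Scheduled 17%. quota on 6-2-2 open → in-quota 24%. → 24%.
Sum: 31% + 3% + 4% + 13% + 24% = 75%.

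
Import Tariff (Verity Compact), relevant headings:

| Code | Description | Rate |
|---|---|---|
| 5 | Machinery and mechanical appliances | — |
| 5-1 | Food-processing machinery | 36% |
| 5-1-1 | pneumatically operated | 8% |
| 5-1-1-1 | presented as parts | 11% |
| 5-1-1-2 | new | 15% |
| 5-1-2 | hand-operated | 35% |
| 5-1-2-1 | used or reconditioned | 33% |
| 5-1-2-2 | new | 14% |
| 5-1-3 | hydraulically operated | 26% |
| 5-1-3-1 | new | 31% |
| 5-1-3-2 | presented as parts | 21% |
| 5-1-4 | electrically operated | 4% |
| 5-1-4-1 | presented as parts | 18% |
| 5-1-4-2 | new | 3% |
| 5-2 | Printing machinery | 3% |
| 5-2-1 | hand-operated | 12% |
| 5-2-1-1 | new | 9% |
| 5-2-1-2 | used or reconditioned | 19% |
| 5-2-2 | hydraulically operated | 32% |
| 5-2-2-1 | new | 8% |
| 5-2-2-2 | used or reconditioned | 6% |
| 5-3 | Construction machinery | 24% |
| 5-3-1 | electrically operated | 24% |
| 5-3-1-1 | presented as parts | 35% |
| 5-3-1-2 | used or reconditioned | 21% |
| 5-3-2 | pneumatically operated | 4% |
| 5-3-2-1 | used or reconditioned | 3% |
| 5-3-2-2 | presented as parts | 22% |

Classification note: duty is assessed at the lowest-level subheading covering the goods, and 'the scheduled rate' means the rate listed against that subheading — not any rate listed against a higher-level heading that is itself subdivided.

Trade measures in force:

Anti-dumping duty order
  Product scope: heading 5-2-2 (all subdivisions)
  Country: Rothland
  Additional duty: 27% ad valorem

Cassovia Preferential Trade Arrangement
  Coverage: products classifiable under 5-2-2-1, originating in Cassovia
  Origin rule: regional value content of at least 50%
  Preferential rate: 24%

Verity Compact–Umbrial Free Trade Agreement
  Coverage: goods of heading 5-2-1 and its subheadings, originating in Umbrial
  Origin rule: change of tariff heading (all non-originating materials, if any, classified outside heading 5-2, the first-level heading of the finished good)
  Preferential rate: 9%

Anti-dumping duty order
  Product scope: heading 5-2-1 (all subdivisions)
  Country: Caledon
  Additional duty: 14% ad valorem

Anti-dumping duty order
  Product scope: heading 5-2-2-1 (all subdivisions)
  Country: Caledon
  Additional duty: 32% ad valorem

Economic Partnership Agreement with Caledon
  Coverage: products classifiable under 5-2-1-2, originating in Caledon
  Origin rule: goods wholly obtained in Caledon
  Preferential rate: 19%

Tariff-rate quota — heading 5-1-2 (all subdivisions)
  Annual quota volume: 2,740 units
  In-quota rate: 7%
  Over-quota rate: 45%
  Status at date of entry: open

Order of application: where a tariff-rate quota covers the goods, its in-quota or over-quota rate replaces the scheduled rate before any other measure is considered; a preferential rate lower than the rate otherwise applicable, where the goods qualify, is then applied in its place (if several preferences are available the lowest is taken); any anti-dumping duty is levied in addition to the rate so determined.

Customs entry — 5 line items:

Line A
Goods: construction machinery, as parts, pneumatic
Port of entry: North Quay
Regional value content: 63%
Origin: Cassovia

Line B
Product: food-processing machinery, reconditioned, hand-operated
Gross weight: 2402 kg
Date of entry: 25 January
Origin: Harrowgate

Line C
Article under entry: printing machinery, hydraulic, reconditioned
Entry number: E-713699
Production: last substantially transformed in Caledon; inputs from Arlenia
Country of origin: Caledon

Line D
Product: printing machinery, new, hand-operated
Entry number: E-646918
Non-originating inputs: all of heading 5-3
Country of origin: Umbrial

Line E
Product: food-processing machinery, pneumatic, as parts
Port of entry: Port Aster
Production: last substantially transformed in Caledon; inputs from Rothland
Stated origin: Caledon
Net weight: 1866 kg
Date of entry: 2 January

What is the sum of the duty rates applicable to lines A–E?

Line A: construction → 5-3; pneumatic → 5-3-2; as parts → 5-3-2-2. Scheduled 22%. Cassovia agreement on 5-2-2-1: 5-3-2-2 not covered. → 22%.
Line B: food-processing → 5-1; hand-operated → 5-1-2; reconditioned → 5-1-2-1. Scheduled 33%. quota on 5-1-2 open → in-quota 7%. → 7%.
Line C: printing → 5-2; hydraulic → 5-2-2; reconditioned → 5-2-2-2. Scheduled 6%. Caledon agreement on 5-2-1-2: 5-2-2-2 not covered. → 6%.
Line D: printing → 5-2; hand-operated → 5-2-1; new → 5-2-1-1. Scheduled 9%. Umbrial agreement on 5-2-1: CTH met → 9% available; preference 9% not lower than 9% → no reduction. → 9%.
Line E: food-processing → 5-1; pneumatic → 5-1-1; as parts → 5-1-1-1. Scheduled 11%. Caledon agreement on 5-2-1-2: 5-1-1-1 not covered. → 11%.
Sum: 22% + 7% + 6% + 9% + 11% = 55%.

55%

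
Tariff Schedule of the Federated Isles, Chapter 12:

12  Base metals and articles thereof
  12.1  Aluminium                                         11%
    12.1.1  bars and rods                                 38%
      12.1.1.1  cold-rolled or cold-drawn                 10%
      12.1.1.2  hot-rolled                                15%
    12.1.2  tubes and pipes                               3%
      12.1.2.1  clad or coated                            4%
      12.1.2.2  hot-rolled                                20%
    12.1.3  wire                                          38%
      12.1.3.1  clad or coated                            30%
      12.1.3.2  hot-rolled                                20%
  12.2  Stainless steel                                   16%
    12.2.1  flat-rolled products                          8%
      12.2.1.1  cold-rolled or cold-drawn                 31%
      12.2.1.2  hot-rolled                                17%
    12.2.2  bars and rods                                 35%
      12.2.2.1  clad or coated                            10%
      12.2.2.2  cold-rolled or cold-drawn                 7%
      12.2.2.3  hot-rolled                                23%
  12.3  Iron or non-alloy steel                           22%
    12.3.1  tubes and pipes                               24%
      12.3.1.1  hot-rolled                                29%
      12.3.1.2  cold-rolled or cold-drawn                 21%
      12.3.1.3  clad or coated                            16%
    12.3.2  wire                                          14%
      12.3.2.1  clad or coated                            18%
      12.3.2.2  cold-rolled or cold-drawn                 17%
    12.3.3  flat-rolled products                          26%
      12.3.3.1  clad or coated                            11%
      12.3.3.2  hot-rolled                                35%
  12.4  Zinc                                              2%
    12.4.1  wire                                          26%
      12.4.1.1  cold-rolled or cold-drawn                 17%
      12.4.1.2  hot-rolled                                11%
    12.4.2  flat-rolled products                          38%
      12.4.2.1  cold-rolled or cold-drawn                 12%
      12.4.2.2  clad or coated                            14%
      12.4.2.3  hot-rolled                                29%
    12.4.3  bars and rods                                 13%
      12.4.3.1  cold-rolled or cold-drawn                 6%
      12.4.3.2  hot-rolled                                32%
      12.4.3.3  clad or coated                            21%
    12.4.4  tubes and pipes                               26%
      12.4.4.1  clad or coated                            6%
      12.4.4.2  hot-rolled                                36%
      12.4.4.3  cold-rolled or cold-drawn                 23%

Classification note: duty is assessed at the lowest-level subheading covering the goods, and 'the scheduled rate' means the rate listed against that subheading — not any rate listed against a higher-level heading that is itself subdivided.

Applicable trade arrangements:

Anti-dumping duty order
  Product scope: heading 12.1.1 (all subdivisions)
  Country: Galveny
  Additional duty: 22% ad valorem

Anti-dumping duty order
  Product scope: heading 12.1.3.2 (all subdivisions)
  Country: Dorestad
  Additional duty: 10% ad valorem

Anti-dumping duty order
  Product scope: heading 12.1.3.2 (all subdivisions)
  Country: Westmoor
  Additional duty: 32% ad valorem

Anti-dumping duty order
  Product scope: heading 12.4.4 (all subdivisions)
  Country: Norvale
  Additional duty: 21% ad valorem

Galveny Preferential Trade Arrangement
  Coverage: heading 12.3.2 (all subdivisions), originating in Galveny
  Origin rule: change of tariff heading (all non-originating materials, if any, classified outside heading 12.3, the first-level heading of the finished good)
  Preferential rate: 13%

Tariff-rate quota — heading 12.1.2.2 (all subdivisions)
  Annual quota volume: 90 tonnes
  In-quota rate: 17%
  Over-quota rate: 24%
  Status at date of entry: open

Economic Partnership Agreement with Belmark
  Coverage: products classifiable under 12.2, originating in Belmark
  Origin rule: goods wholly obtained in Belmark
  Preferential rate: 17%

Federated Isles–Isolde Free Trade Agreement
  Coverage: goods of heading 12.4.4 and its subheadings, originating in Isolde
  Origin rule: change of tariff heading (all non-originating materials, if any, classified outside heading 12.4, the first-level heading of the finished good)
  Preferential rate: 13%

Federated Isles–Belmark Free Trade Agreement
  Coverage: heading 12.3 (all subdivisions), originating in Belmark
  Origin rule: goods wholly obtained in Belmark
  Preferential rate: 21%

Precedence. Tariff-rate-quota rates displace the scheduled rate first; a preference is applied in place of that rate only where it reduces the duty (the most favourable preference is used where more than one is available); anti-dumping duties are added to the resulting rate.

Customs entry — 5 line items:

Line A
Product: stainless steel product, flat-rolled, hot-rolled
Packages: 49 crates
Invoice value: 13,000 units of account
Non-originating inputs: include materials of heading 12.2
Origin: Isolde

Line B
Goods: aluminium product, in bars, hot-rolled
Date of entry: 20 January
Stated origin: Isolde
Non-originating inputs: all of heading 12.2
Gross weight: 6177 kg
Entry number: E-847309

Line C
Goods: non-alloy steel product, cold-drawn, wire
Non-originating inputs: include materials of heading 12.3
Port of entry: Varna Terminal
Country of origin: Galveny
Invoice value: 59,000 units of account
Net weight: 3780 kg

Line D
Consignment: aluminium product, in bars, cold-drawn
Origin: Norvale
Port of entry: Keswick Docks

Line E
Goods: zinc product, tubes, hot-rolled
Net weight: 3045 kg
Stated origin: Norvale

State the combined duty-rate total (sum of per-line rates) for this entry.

Line A: stainless steel → 12.2; flat-rolled → 12.2.1; hot-rolled → 12.2.1.2. Scheduled 17%. Isolde agreement on 12.4.4: 12.2.1.2 not covered. → 17%.
Line B: aluminium → 12.1; in bars → 12.1.1; hot-rolled → 12.1.1.2. Scheduled 15%. Isolde agreement on 12.4.4: 12.1.1.2 not covered. → 15%.
Line C: non-alloy steel → 12.3; wire → 12.3.2; cold-drawn → 12.3.2.2. Scheduled 17%. Galveny agreement on 12.3.2: CTH not met. → 17%.
Line D: aluminium → 12.1; in bars → 12.1.1; cold-drawn → 12.1.1.1. Scheduled 10%. No special measure applies. → 10%.
Line E: zinc → 12.4; tubes → 12.4.4; hot-rolled → 12.4.4.2. Scheduled 36%. anti-dumping (Norvale, 12.4.4): +21%; total 36% + 21% = 57%. → 57%.
Sum: 17% + 15% + 17% + 10% + 57% = 116%.

116%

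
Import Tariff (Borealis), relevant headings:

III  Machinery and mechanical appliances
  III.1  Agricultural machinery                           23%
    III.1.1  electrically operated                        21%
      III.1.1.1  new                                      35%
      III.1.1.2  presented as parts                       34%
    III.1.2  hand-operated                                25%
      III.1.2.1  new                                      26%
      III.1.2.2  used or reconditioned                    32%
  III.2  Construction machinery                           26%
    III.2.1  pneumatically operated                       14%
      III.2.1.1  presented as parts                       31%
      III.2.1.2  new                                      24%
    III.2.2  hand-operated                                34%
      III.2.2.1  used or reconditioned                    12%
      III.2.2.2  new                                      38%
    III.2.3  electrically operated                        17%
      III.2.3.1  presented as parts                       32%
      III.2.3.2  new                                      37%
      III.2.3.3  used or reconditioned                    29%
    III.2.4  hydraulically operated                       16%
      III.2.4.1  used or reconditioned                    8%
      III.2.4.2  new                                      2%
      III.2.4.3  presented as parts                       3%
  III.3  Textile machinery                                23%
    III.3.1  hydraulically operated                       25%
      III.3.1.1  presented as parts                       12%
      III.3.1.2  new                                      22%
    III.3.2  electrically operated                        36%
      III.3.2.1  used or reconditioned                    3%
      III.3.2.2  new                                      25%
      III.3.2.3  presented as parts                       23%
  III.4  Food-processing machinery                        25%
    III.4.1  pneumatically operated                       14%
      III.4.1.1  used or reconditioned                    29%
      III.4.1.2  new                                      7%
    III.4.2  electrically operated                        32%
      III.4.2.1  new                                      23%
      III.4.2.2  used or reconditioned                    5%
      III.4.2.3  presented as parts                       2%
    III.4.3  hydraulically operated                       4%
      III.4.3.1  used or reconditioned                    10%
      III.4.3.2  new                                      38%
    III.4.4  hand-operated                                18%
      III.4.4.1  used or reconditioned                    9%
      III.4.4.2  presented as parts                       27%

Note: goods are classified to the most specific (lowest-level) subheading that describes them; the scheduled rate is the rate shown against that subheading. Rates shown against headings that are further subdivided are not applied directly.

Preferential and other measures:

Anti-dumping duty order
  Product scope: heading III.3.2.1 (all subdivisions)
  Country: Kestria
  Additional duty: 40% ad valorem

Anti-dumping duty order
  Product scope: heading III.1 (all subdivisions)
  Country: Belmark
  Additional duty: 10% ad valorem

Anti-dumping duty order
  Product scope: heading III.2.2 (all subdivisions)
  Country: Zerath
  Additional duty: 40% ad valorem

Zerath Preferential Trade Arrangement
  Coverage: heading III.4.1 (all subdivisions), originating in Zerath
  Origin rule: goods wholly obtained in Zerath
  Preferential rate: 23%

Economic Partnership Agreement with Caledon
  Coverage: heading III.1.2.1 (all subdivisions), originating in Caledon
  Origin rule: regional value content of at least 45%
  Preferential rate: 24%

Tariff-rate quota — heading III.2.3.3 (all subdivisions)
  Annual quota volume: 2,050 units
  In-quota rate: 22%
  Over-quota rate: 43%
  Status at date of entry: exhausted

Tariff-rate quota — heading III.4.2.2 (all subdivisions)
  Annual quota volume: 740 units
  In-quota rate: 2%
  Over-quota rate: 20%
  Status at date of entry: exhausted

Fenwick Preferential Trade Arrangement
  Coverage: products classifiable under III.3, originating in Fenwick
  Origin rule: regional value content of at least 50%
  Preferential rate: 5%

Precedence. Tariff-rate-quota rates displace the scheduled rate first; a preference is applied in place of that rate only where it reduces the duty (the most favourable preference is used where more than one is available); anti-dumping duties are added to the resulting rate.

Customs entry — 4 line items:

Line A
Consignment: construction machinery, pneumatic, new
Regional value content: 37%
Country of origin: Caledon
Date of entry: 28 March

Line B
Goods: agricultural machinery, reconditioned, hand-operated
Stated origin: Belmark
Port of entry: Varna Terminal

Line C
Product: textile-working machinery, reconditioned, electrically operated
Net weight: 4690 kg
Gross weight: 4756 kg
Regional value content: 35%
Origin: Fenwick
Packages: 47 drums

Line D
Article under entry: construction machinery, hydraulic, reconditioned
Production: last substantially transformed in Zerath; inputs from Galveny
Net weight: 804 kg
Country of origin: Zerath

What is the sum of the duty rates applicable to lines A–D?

77%

Line A: construction → III.2; pneumatic → III.2.1; new → III.2.1.2. Scheduled 24%. Caledon agreement on III.1.2.1: III.2.1.2 not covered. → 24%.
Line B: agricultural → III.1; hand-operated → III.1.2; reconditioned → III.1.2.2. Scheduled 32%. anti-dumping (Belmark, III.1): +10%; total 32% + 10% = 42%. → 42%.
Line C: textile-working → III.3; electrically operated → III.3.2; reconditioned → III.3.2.1. Scheduled 3%. Fenwick agreement on III.3: RVC < 50%. → 3%.
Line D: construction → III.2; hydraulic → III.2.4; reconditioned → III.2.4.1. Scheduled 8%. Zerath agreement on III.4.1: III.2.4.1 not covered. → 8%.
Sum: 24% + 42% + 3% + 8% = 77%.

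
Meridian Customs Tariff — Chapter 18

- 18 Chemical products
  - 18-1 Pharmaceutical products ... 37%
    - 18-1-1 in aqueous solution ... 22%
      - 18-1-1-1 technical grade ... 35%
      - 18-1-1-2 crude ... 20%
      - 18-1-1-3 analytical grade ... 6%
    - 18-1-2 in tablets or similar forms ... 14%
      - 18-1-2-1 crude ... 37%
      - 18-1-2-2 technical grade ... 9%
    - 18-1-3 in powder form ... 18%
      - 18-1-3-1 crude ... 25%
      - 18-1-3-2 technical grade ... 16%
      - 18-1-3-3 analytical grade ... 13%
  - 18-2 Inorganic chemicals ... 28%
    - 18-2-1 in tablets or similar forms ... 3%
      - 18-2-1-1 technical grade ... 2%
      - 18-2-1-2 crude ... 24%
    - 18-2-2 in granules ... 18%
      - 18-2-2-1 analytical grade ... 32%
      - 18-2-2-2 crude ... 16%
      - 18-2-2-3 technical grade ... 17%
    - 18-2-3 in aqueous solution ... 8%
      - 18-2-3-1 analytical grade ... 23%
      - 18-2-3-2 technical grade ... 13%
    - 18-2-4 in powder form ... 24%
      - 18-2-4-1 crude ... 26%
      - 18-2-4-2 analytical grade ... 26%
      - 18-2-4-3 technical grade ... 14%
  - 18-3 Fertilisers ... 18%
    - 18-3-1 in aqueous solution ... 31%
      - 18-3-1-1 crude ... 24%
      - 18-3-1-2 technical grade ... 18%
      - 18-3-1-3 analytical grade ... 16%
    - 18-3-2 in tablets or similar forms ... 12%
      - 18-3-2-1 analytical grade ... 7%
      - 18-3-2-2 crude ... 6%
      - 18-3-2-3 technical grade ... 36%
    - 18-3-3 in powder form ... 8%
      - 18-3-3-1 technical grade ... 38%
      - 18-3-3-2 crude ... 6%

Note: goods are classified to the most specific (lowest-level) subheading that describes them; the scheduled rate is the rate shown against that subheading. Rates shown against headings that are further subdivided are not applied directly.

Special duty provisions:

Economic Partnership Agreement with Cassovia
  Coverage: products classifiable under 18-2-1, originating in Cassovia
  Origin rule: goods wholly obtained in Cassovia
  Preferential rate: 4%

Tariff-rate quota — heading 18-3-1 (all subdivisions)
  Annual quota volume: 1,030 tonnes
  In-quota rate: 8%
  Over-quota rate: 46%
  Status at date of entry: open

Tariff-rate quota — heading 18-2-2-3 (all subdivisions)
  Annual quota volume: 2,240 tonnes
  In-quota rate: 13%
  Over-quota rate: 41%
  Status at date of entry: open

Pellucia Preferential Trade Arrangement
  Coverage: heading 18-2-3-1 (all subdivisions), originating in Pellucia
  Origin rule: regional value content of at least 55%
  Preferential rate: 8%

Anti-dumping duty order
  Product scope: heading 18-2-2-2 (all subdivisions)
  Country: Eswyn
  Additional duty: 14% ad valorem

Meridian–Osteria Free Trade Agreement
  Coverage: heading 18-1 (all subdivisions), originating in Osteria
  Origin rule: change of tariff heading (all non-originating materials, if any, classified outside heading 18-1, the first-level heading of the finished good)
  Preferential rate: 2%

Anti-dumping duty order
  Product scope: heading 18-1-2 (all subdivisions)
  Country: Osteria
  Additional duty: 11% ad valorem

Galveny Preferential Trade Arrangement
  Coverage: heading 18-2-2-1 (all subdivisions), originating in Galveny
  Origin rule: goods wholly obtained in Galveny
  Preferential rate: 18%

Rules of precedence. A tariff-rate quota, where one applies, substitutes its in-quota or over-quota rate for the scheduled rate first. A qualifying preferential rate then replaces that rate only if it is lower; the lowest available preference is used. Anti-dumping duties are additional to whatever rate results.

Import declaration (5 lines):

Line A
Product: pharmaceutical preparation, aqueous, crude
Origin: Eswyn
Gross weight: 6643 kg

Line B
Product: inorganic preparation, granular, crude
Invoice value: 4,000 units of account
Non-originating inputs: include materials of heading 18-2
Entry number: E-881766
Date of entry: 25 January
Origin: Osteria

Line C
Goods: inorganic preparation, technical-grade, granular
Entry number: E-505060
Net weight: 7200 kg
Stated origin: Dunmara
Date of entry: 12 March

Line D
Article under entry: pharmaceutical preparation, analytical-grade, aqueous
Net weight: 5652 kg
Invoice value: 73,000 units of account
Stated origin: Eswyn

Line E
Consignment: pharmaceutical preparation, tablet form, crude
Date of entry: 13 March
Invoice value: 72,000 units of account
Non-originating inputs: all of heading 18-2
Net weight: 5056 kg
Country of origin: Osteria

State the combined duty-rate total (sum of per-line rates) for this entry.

Line A: pharmaceutical → 18-1; aqueous → 18-1-1; crude → 18-1-1-2. Scheduled 20%. No special measure applies. → 20%.
Line B: inorganic → 18-2; granular → 18-2-2; crude → 18-2-2-2. Scheduled 16%. Osteria agreement on 18-1: 18-2-2-2 not covered. → 16%.
Line C: inorganic → 18-2; granular → 18-2-2; technical-grade → 18-2-2-3. Scheduled 17%. quota on 18-2-2-3 open → in-quota 13%. → 13%.
Line D: pharmaceutical → 18-1; aqueous → 18-1-1; analytical-grade → 18-1-1-3. Scheduled 6%. No special measure applies. → 6%.
Line E: pharmaceutical → 18-1; tablet form → 18-1-2; crude → 18-1-2-1. Scheduled 37%. Osteria agreement on 18-1: CTH met → 2% available; preferential 2%; anti-dumping (Osteria, 18-1-2): +11%; total 2% + 11% = 13%. → 13%.
Sum: 20% + 16% + 13% + 6% + 13% = 68%.

68%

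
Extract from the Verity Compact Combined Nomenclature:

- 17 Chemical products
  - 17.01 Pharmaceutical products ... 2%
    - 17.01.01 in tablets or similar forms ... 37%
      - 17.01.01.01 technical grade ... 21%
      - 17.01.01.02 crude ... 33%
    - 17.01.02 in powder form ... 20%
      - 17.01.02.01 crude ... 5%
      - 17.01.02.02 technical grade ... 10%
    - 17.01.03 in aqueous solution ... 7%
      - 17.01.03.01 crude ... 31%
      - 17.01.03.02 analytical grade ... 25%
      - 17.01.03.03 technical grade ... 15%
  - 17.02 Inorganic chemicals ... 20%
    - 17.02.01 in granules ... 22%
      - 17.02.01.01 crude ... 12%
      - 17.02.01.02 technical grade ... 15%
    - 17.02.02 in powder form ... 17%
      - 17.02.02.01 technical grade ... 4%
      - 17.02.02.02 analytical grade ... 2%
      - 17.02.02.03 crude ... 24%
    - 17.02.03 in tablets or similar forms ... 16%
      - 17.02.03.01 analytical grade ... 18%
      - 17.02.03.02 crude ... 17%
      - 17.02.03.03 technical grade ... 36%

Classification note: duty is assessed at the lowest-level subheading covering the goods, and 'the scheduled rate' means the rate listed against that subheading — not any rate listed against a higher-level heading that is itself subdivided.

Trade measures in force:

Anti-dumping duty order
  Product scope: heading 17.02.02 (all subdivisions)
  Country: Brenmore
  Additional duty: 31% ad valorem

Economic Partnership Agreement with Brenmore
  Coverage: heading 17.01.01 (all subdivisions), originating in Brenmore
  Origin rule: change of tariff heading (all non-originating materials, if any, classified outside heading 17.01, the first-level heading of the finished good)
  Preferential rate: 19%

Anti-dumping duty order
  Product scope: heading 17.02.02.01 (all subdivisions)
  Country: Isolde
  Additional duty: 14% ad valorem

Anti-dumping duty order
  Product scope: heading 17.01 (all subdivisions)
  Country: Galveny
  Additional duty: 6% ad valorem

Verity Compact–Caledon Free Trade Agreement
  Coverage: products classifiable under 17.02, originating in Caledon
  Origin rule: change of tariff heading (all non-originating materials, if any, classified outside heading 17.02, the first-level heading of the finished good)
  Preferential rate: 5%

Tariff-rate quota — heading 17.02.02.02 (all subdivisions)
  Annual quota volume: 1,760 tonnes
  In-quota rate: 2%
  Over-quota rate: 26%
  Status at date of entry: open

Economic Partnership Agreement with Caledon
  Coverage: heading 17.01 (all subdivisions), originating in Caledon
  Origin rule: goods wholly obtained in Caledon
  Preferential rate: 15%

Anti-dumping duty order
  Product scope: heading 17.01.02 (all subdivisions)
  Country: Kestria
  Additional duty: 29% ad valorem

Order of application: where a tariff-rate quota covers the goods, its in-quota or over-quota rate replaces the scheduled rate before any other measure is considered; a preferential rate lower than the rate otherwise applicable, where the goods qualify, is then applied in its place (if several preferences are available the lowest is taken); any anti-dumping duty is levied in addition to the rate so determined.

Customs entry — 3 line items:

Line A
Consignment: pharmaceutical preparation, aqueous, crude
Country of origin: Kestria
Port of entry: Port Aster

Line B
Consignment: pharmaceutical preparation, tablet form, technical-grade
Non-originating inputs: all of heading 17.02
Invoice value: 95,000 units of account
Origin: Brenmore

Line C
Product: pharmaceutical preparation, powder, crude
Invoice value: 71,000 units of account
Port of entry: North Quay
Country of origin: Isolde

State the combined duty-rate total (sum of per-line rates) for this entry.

Line A: pharmaceutical → 17.01; aqueous → 17.01.03; crude → 17.01.03.01. Scheduled 31%. No special measure applies. → 31%.
Line B: pharmaceutical → 17.01; tablet form → 17.01.01; technical-grade → 17.01.01.01. Scheduled 21%. Brenmore agreement on 17.01.01: CTH met → 19% available; preferential 19%. → 19%.
Line C: pharmaceutical → 17.01; powder → 17.01.02; crude → 17.01.02.01. Scheduled 5%. No special measure applies. → 5%.
Sum: 31% + 19% + 5% = 55%.

55%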